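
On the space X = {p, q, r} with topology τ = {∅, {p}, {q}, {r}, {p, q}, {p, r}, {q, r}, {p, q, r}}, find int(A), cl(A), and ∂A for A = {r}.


int(A) = {r}, cl(A) = {r}, ∂A = ∅.

Closed sets in (X, τ) are complements of opens:
  closed(X, τ) = {∅, {p}, {q}, {r}, {p, q}, {p, r}, {q, r}, {p, q, r}}.
int(A) = ⋃ {U ∈ τ : U ⊆ A}. Opens contained in A: ∅, {r}.
Taking the union of these: int(A) = {r}.
cl(A) = ⋂ {C closed : A ⊆ C}. Closed sets containing A: {r}, {p, r}, {q, r}, {p, q, r}.
Intersecting these: cl(A) = {r}.
∂A = cl(A) ∖ int(A) = {r} ∖ {r} = ∅.


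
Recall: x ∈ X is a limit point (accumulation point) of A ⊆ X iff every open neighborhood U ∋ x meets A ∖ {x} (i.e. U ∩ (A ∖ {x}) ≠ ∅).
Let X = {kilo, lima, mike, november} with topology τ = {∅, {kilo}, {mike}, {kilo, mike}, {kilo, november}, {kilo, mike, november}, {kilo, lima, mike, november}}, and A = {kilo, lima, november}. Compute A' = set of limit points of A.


A' = {lima, november}

For each x ∈ X, list the open sets U ∈ τ with x ∈ U, then check whether U ∩ (A ∖ {x}) ≠ ∅ for every such U.
  x = kilo: open {kilo} ∋ x has {kilo} ∩ (A ∖ {kilo}) = ∅, so x is NOT a limit point.
  x = lima: opens ∋ x are {kilo, lima, mike, november}; each meets A ∖ {lima}, so x IS a limit point.
  x = mike: open {mike} ∋ x has {mike} ∩ (A ∖ {mike}) = ∅, so x is NOT a limit point.
  x = november: opens ∋ x are {kilo, november}, {kilo, mike, november}, {kilo, lima, mike, november}; each meets A ∖ {november}, so x IS a limit point.
Collecting: A' = {lima, november}.


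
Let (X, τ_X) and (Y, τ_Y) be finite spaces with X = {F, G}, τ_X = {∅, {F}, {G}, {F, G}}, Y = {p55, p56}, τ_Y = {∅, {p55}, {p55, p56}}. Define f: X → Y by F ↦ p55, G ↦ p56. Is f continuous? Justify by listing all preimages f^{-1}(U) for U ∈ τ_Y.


f IS continuous.

Compute f^{-1}(U) for each U ∈ τ_Y:
  U = ∅: f^{-1}(U) = ∅ ∈ τ_X ✓.
  U = {p55}: f^{-1}(U) = {F} ∈ τ_X ✓.
  U = {p55, p56}: f^{-1}(U) = {F, G} ∈ τ_X ✓.
Every preimage lies in τ_X, so f IS continuous.


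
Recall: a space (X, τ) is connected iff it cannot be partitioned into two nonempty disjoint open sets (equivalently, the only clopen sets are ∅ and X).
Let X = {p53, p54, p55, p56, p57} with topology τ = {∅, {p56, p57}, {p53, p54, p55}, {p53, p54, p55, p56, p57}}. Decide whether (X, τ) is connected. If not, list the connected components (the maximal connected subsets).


(X, τ) is disconnected; components = [{p56, p57}, {p53, p54, p55}].

Find clopen sets (U ∈ τ with X ∖ U ∈ τ):
  U = ∅, X ∖ U = {p53, p54, p55, p56, p57} — both open, so U is clopen.
  U = {p56, p57}, X ∖ U = {p53, p54, p55} — both open, so U is clopen.
  U = {p53, p54, p55}, X ∖ U = {p56, p57} — both open, so U is clopen.
  U = {p53, p54, p55, p56, p57}, X ∖ U = ∅ — both open, so U is clopen.
Nontrivial clopen(s) exist: e.g. {p53, p54, p55}. So (X, τ) is disconnected.
Compute connected components by grouping points that agree on all clopens:
  component: {p56, p57}
  component: {p53, p54, p55}


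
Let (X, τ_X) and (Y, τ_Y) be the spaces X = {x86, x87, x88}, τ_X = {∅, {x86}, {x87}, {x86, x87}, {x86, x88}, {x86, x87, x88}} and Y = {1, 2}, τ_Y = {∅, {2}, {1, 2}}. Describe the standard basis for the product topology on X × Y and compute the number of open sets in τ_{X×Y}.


Basis B = {∅ × ∅, {x86} × {2}, {x87} × {2}, {x86} × {1, 2}, {x86, x87} × {2}, {x86, x88} × {2}, {x87} × {1, 2}, {x86, x87, x88} × {2}, {x86, x87} × {1, 2}, {x86, x88} × {1, 2}, {x86, x87, x88} × {1, 2}}; |τ_{X×Y}| = 18.

Enumerate products U × V with U ∈ τ_X, V ∈ τ_Y (deduplicated):
  ∅ × ∅ = {} (∅)
  {x86} × {2} = {(x86,2)}
  {x87} × {2} = {(x87,2)}
  {x86} × {1, 2} = {(x86,1), (x86,2)}
  {x86, x87} × {2} = {(x86,2), (x87,2)}
  {x86, x88} × {2} = {(x86,2), (x88,2)}
  {x87} × {1, 2} = {(x87,1), (x87,2)}
  {x86, x87, x88} × {2} = {(x86,2), (x87,2), (x88,2)}
  {x86, x87} × {1, 2} = {(x86,1), (x86,2), (x87,1), (x87,2)}
  {x86, x88} × {1, 2} = {(x86,1), (x86,2), (x88,1), (x88,2)}
  {x86, x87, x88} × {1, 2} = {(x86,1), (x86,2), (x87,1), (x87,2), (x88,1), (x88,2)}
These 11 distinct sets form the basis B.
Close under arbitrary unions to get τ_{X×Y}; counting gives |τ_{X×Y}| = 18.


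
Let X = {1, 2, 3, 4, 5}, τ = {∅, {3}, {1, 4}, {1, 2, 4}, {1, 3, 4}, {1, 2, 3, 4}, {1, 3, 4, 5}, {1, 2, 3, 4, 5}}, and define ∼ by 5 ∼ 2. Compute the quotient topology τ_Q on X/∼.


X/∼ = {[1], [2=5], [3], [4]}; |τ_Q| = 5.

Equivalence classes: [1], [2=5], [3], [4].
Quotient map π: X → X/∼ sends 1 ↦ [1], 2 ↦ [2=5], 3 ↦ [3], 4 ↦ [4], 5 ↦ [2=5].
For each subset V ⊆ X/∼, compute π^{-1}(V) ⊆ X and check whether π^{-1}(V) ∈ τ. V is open in τ_Q iff π^{-1}(V) ∈ τ.
  V = {}: π^{-1}(V) = ∅ ∈ τ ✓.
  V = {[1]}: π^{-1}(V) = {1} ∉ τ ✗.
  V = {[2=5]}: π^{-1}(V) = {2, 5} ∉ τ ✗.
  V = {[1], [2=5]}: π^{-1}(V) = {1, 2, 5} ∉ τ ✗.
  V = {[3]}: π^{-1}(V) = {3} ∈ τ ✓.
  V = {[1], [3]}: π^{-1}(V) = {1, 3} ∉ τ ✗.
  V = {[2=5], [3]}: π^{-1}(V) = {2, 3, 5} ∉ τ ✗.
  V = {[1], [2=5], [3]}: π^{-1}(V) = {1, 2, 3, 5} ∉ τ ✗.
  V = {[4]}: π^{-1}(V) = {4} ∉ τ ✗.
  V = {[1], [4]}: π^{-1}(V) = {1, 4} ∈ τ ✓.
  V = {[2=5], [4]}: π^{-1}(V) = {2, 4, 5} ∉ τ ✗.
  V = {[1], [2=5], [4]}: π^{-1}(V) = {1, 2, 4, 5} ∉ τ ✗.
  V = {[3], [4]}: π^{-1}(V) = {3, 4} ∉ τ ✗.
  V = {[1], [3], [4]}: π^{-1}(V) = {1, 3, 4} ∈ τ ✓.
  V = {[2=5], [3], [4]}: π^{-1}(V) = {2, 3, 4, 5} ∉ τ ✗.
  V = {[1], [2=5], [3], [4]}: π^{-1}(V) = {1, 2, 3, 4, 5} ∈ τ ✓.
Open sets in the quotient: τ_Q = {{}, {[3]}, {[1], [4]}, {[1], [3], [4]}, {[1], [2=5], [3], [4]}} (5 elements).


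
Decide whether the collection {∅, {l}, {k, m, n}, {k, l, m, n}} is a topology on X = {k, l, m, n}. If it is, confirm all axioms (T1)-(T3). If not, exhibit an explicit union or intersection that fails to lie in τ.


τ IS a topology on X.

Axiom (T1): ∅ ∈ τ? Yes; X ∈ τ? Yes.
Axiom (T2/T3): check pairwise unions and intersections of members of τ.
All pairwise intersections and unions checked — each lies in τ. Therefore τ satisfies (T1), (T2), (T3): it IS a topology on X.


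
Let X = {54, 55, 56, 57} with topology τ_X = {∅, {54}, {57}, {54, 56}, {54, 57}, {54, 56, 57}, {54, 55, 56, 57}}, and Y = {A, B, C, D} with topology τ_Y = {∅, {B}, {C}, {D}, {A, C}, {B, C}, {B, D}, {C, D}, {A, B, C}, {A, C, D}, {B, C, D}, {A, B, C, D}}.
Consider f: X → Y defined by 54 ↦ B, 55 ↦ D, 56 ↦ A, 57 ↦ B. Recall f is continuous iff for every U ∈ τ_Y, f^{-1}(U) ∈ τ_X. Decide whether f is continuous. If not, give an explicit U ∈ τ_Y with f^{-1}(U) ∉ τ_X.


f is NOT continuous.

Compute f^{-1}(U) for each U ∈ τ_Y:
  U = ∅: f^{-1}(U) = ∅ ∈ τ_X ✓.
  U = {B}: f^{-1}(U) = {54, 57} ∈ τ_X ✓.
  U = {C}: f^{-1}(U) = ∅ ∈ τ_X ✓.
  U = {D}: f^{-1}(U) = {55} ∉ τ_X ✗.
  U = {A, C}: f^{-1}(U) = {56} ∉ τ_X ✗.
  U = {B, C}: f^{-1}(U) = {54, 57} ∈ τ_X ✓.
  U = {B, D}: f^{-1}(U) = {54, 55, 57} ∉ τ_X ✗.
  U = {C, D}: f^{-1}(U) = {55} ∉ τ_X ✗.
  U = {A, B, C}: f^{-1}(U) = {54, 56, 57} ∈ τ_X ✓.
  U = {A, C, D}: f^{-1}(U) = {55, 56} ∉ τ_X ✗.
  U = {B, C, D}: f^{-1}(U) = {54, 55, 57} ∉ τ_X ✗.
  U = {A, B, C, D}: f^{-1}(U) = {54, 55, 56, 57} ∈ τ_X ✓.
Found U = {D} with f^{-1}(U) = {55} not in τ_X. Therefore f is NOT continuous.


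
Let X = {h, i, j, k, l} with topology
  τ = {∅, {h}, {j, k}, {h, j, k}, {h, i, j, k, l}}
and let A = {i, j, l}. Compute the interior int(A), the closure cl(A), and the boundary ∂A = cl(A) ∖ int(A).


int(A) = ∅, cl(A) = {i, j, k, l}, ∂A = {i, j, k, l}.

Closed sets in (X, τ) are complements of opens:
  closed(X, τ) = {∅, {i, l}, {h, i, l}, {i, j, k, l}, {h, i, j, k, l}}.
int(A) = ⋃ {U ∈ τ : U ⊆ A}. Opens contained in A: ∅.
Taking the union of these: int(A) = ∅.
cl(A) = ⋂ {C closed : A ⊆ C}. Closed sets containing A: {i, j, k, l}, {h, i, j, k, l}.
Intersecting these: cl(A) = {i, j, k, l}.
∂A = cl(A) ∖ int(A) = {i, j, k, l} ∖ ∅ = {i, j, k, l}.


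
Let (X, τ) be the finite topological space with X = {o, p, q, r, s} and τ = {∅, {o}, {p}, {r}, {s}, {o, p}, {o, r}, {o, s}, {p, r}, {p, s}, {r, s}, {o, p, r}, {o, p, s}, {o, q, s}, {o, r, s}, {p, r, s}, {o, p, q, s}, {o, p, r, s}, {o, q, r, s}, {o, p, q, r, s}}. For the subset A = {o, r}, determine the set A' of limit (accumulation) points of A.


A' = {q}

For each x ∈ X, list the open sets U ∈ τ with x ∈ U, then check whether U ∩ (A ∖ {x}) ≠ ∅ for every such U.
  x = o: open {o} ∋ x has {o} ∩ (A ∖ {o}) = ∅, so x is NOT a limit point.
  x = p: open {p} ∋ x has {p} ∩ (A ∖ {p}) = ∅, so x is NOT a limit point.
  x = q: opens ∋ x are {o, q, s}, {o, p, q, s}, {o, q, r, s}, {o, p, q, r, s}; each meets A ∖ {q}, so x IS a limit point.
  x = r: open {r} ∋ x has {r} ∩ (A ∖ {r}) = ∅, so x is NOT a limit point.
  x = s: open {s} ∋ x has {s} ∩ (A ∖ {s}) = ∅, so x is NOT a limit point.
Collecting: A' = {q}.


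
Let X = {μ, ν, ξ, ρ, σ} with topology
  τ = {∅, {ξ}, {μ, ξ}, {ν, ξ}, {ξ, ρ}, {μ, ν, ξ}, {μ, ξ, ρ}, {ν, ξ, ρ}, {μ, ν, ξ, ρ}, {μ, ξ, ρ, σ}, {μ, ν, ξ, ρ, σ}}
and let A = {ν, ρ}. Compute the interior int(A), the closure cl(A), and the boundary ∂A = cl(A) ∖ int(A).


int(A) = ∅, cl(A) = {ν, ρ, σ}, ∂A = {ν, ρ, σ}.

Closed sets in (X, τ) are complements of opens:
  closed(X, τ) = {∅, {ν}, {σ}, {μ, σ}, {ν, σ}, {ρ, σ}, {μ, ν, σ}, {μ, ρ, σ}, {ν, ρ, σ}, {μ, ν, ρ, σ}, {μ, ν, ξ, ρ, σ}}.
int(A) = ⋃ {U ∈ τ : U ⊆ A}. Opens contained in A: ∅.
Taking the union of these: int(A) = ∅.
cl(A) = ⋂ {C closed : A ⊆ C}. Closed sets containing A: {ν, ρ, σ}, {μ, ν, ρ, σ}, {μ, ν, ξ, ρ, σ}.
Intersecting these: cl(A) = {ν, ρ, σ}.
∂A = cl(A) ∖ int(A) = {ν, ρ, σ} ∖ ∅ = {ν, ρ, σ}.


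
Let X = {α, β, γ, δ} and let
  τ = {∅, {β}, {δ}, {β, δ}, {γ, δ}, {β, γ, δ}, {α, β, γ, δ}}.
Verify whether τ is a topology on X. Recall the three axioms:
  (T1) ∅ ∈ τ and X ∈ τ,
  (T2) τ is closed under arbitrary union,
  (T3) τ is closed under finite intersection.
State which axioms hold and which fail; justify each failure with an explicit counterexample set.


τ IS a topology on X.

Axiom (T1): ∅ ∈ τ? Yes; X ∈ τ? Yes.
Axiom (T2/T3): check pairwise unions and intersections of members of τ.
All pairwise intersections and unions checked — each lies in τ. Therefore τ satisfies (T1), (T2), (T3): it IS a topology on X.


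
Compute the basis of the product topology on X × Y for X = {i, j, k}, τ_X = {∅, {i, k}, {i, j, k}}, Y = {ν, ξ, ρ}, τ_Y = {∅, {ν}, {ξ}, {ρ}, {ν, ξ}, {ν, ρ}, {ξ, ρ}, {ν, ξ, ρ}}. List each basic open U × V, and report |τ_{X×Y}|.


Basis B = {∅ × ∅, {i, k} × {ν}, {i, k} × {ξ}, {i, k} × {ρ}, {i, j, k} × {ν}, {i, j, k} × {ξ}, {i, j, k} × {ρ}, {i, k} × {ν, ξ}, {i, k} × {ν, ρ}, {i, k} × {ξ, ρ}, {i, k} × {ν, ξ, ρ}, {i, j, k} × {ν, ξ}, {i, j, k} × {ν, ρ}, {i, j, k} × {ξ, ρ}, {i, j, k} × {ν, ξ, ρ}}; |τ_{X×Y}| = 27.

Enumerate products U × V with U ∈ τ_X, V ∈ τ_Y (deduplicated):
  ∅ × ∅ = {} (∅)
  {i, k} × {ν} = {(i,ν), (k,ν)}
  {i, k} × {ξ} = {(i,ξ), (k,ξ)}
  {i, k} × {ρ} = {(i,ρ), (k,ρ)}
  {i, j, k} × {ν} = {(i,ν), (j,ν), (k,ν)}
  {i, j, k} × {ξ} = {(i,ξ), (j,ξ), (k,ξ)}
  {i, j, k} × {ρ} = {(i,ρ), (j,ρ), (k,ρ)}
  {i, k} × {ν, ξ} = {(i,ν), (i,ξ), (k,ν), (k,ξ)}
  {i, k} × {ν, ρ} = {(i,ν), (i,ρ), (k,ν), (k,ρ)}
  {i, k} × {ξ, ρ} = {(i,ξ), (i,ρ), (k,ξ), (k,ρ)}
  {i, k} × {ν, ξ, ρ} = {(i,ν), (i,ξ), (i,ρ), (k,ν), (k,ξ), (k,ρ)}
  {i, j, k} × {ν, ξ} = {(i,ν), (i,ξ), (j,ν), (j,ξ), (k,ν), (k,ξ)}
  {i, j, k} × {ν, ρ} = {(i,ν), (i,ρ), (j,ν), (j,ρ), (k,ν), (k,ρ)}
  {i, j, k} × {ξ, ρ} = {(i,ξ), (i,ρ), (j,ξ), (j,ρ), (k,ξ), (k,ρ)}
  {i, j, k} × {ν, ξ, ρ} = {(i,ν), (i,ξ), (i,ρ), (j,ν), (j,ξ), (j,ρ), (k,ν), (k,ξ), (k,ρ)}
These 15 distinct sets form the basis B.
Close under arbitrary unions to get τ_{X×Y}; counting gives |τ_{X×Y}| = 27.


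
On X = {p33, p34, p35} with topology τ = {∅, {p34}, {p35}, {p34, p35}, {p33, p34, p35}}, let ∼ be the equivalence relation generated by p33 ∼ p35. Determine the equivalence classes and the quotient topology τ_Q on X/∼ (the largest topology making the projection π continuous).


X/∼ = {[p33=p35], [p34]}; |τ_Q| = 3.

Equivalence classes: [p33=p35], [p34].
Quotient map π: X → X/∼ sends p33 ↦ [p33=p35], p34 ↦ [p34], p35 ↦ [p33=p35].
For each subset V ⊆ X/∼, compute π^{-1}(V) ⊆ X and check whether π^{-1}(V) ∈ τ. V is open in τ_Q iff π^{-1}(V) ∈ τ.
  V = {}: π^{-1}(V) = ∅ ∈ τ ✓.
  V = {[p33=p35]}: π^{-1}(V) = {p33, p35} ∉ τ ✗.
  V = {[p34]}: π^{-1}(V) = {p34} ∈ τ ✓.
  V = {[p33=p35], [p34]}: π^{-1}(V) = {p33, p34, p35} ∈ τ ✓.
Open sets in the quotient: τ_Q = {{}, {[p34]}, {[p33=p35], [p34]}} (3 elements).


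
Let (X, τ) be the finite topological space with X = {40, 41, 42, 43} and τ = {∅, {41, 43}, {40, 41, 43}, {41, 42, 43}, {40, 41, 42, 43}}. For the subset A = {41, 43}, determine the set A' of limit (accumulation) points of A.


A' = {40, 41, 42, 43}

For each x ∈ X, list the open sets U ∈ τ with x ∈ U, then check whether U ∩ (A ∖ {x}) ≠ ∅ for every such U.
  x = 40: opens ∋ x are {40, 41, 43}, {40, 41, 42, 43}; each meets A ∖ {40}, so x IS a limit point.
  x = 41: opens ∋ x are {41, 43}, {40, 41, 43}, {41, 42, 43}, {40, 41, 42, 43}; each meets A ∖ {41}, so x IS a limit point.
  x = 42: opens ∋ x are {41, 42, 43}, {40, 41, 42, 43}; each meets A ∖ {42}, so x IS a limit point.
  x = 43: opens ∋ x are {41, 43}, {40, 41, 43}, {41, 42, 43}, {40, 41, 42, 43}; each meets A ∖ {43}, so x IS a limit point.
Collecting: A' = {40, 41, 42, 43}.


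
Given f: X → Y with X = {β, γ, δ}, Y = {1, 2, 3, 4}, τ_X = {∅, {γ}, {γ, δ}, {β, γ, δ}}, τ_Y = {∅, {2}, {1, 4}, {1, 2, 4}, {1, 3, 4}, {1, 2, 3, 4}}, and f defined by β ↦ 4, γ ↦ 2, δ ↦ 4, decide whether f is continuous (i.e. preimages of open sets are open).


f is NOT continuous.

Compute f^{-1}(U) for each U ∈ τ_Y:
  U = ∅: f^{-1}(U) = ∅ ∈ τ_X ✓.
  U = {2}: f^{-1}(U) = {γ} ∈ τ_X ✓.
  U = {1, 4}: f^{-1}(U) = {β, δ} ∉ τ_X ✗.
  U = {1, 2, 4}: f^{-1}(U) = {β, γ, δ} ∈ τ_X ✓.
  U = {1, 3, 4}: f^{-1}(U) = {β, δ} ∉ τ_X ✗.
  U = {1, 2, 3, 4}: f^{-1}(U) = {β, γ, δ} ∈ τ_X ✓.
Found U = {1, 4} with f^{-1}(U) = {β, δ} not in τ_X. Therefore f is NOT continuous.


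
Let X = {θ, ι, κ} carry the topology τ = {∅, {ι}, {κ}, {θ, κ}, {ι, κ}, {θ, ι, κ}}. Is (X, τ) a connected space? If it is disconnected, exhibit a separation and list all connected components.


(X, τ) is disconnected; components = [{ι}, {θ, κ}].

Find clopen sets (U ∈ τ with X ∖ U ∈ τ):
  U = ∅, X ∖ U = {θ, ι, κ} — both open, so U is clopen.
  U = {ι}, X ∖ U = {θ, κ} — both open, so U is clopen.
  U = {θ, κ}, X ∖ U = {ι} — both open, so U is clopen.
  U = {θ, ι, κ}, X ∖ U = ∅ — both open, so U is clopen.
Nontrivial clopen(s) exist: e.g. {θ, κ}. So (X, τ) is disconnected.
Compute connected components by grouping points that agree on all clopens:
  component: {ι}
  component: {θ, κ}


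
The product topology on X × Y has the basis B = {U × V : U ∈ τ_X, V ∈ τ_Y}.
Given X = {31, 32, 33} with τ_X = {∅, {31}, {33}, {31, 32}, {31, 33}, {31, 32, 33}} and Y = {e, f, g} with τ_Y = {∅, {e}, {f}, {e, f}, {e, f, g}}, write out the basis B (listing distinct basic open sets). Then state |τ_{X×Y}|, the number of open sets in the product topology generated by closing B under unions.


Basis B = {∅ × ∅, {31} × {e}, {31} × {f}, {33} × {e}, {33} × {f}, {31} × {e, f}, {31, 32} × {e}, {31, 33} × {e}, {31, 32} × {f}, {31, 33} × {f}, {33} × {e, f}, {31} × {e, f, g}, {31, 32, 33} × {e}, {31, 32, 33} × {f}, {33} × {e, f, g}, {31, 32} × {e, f}, {31, 33} × {e, f}, {31, 32} × {e, f, g}, {31, 33} × {e, f, g}, {31, 32, 33} × {e, f}, {31, 32, 33} × {e, f, g}}; |τ_{X×Y}| = 70.

Enumerate products U × V with U ∈ τ_X, V ∈ τ_Y (deduplicated):
  ∅ × ∅ = {} (∅)
  {31} × {e} = {(31,e)}
  {31} × {f} = {(31,f)}
  {33} × {e} = {(33,e)}
  {33} × {f} = {(33,f)}
  {31} × {e, f} = {(31,e), (31,f)}
  {31, 32} × {e} = {(31,e), (32,e)}
  {31, 33} × {e} = {(31,e), (33,e)}
  {31, 32} × {f} = {(31,f), (32,f)}
  {31, 33} × {f} = {(31,f), (33,f)}
  {33} × {e, f} = {(33,e), (33,f)}
  {31} × {e, f, g} = {(31,e), (31,f), (31,g)}
  {31, 32, 33} × {e} = {(31,e), (32,e), (33,e)}
  {31, 32, 33} × {f} = {(31,f), (32,f), (33,f)}
  {33} × {e, f, g} = {(33,e), (33,f), (33,g)}
  {31, 32} × {e, f} = {(31,e), (31,f), (32,e), (32,f)}
  {31, 33} × {e, f} = {(31,e), (31,f), (33,e), (33,f)}
  {31, 32} × {e, f, g} = {(31,e), (31,f), (31,g), (32,e), (32,f), (32,g)}
  {31, 33} × {e, f, g} = {(31,e), (31,f), (31,g), (33,e), (33,f), (33,g)}
  {31, 32, 33} × {e, f} = {(31,e), (31,f), (32,e), (32,f), (33,e), (33,f)}
  {31, 32, 33} × {e, f, g} = {(31,e), (31,f), (31,g), (32,e), (32,f), (32,g), (33,e), (33,f), (33,g)}
These 21 distinct sets form the basis B.
Close under arbitrary unions to get τ_{X×Y}; counting gives |τ_{X×Y}| = 70.


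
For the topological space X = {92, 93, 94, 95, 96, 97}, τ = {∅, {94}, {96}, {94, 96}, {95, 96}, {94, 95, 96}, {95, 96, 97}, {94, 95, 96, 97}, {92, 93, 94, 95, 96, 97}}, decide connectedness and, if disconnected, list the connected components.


(X, τ) is connected.

Find clopen sets (U ∈ τ with X ∖ U ∈ τ):
  U = ∅, X ∖ U = {92, 93, 94, 95, 96, 97} — both open, so U is clopen.
  U = {92, 93, 94, 95, 96, 97}, X ∖ U = ∅ — both open, so U is clopen.
Only trivial clopens (∅ and X) exist, so (X, τ) is connected.
Compute connected components by grouping points that agree on all clopens:
  component: {92, 93, 94, 95, 96, 97}


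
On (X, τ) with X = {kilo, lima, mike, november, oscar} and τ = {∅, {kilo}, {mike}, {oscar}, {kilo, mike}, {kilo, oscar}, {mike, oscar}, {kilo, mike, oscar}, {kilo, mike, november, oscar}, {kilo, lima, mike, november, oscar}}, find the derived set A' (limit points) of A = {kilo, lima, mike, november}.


A' = {lima, november}

For each x ∈ X, list the open sets U ∈ τ with x ∈ U, then check whether U ∩ (A ∖ {x}) ≠ ∅ for every such U.
  x = kilo: open {kilo} ∋ x has {kilo} ∩ (A ∖ {kilo}) = ∅, so x is NOT a limit point.
  x = lima: opens ∋ x are {kilo, lima, mike, november, oscar}; each meets A ∖ {lima}, so x IS a limit point.
  x = mike: open {mike} ∋ x has {mike} ∩ (A ∖ {mike}) = ∅, so x is NOT a limit point.
  x = november: opens ∋ x are {kilo, mike, november, oscar}, {kilo, lima, mike, november, oscar}; each meets A ∖ {november}, so x IS a limit point.
  x = oscar: open {oscar} ∋ x has {oscar} ∩ (A ∖ {oscar}) = ∅, so x is NOT a limit point.
Collecting: A' = {lima, november}.


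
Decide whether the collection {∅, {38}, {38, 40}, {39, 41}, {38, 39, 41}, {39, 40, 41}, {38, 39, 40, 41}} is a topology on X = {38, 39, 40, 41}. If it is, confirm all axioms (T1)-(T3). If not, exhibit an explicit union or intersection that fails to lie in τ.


τ is NOT a topology on X.

Axiom (T1): ∅ ∈ τ? Yes; X ∈ τ? Yes.
Axiom (T2/T3): check pairwise unions and intersections of members of τ.
Counterexample for (T3): {38, 40} ∩ {39, 40, 41} = {40} ∉ τ. Therefore τ is NOT a topology.


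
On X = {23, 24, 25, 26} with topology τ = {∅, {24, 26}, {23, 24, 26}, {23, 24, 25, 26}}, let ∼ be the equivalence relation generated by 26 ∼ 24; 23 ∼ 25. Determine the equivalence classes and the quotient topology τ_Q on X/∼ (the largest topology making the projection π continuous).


X/∼ = {[23=25], [24=26]}; |τ_Q| = 3.

Equivalence classes: [23=25], [24=26].
Quotient map π: X → X/∼ sends 23 ↦ [23=25], 24 ↦ [24=26], 25 ↦ [23=25], 26 ↦ [24=26].
For each subset V ⊆ X/∼, compute π^{-1}(V) ⊆ X and check whether π^{-1}(V) ∈ τ. V is open in τ_Q iff π^{-1}(V) ∈ τ.
  V = {}: π^{-1}(V) = ∅ ∈ τ ✓.
  V = {[23=25]}: π^{-1}(V) = {23, 25} ∉ τ ✗.
  V = {[24=26]}: π^{-1}(V) = {24, 26} ∈ τ ✓.
  V = {[23=25], [24=26]}: π^{-1}(V) = {23, 24, 25, 26} ∈ τ ✓.
Open sets in the quotient: τ_Q = {{}, {[24=26]}, {[23=25], [24=26]}} (3 elements).


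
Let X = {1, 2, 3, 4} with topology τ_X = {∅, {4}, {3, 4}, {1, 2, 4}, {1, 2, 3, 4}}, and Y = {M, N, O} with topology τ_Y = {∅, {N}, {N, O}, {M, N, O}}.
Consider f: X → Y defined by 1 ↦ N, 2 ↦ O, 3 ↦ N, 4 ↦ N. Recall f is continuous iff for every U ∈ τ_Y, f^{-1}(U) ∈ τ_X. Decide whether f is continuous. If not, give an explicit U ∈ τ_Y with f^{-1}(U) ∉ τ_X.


f is NOT continuous.

Compute f^{-1}(U) for each U ∈ τ_Y:
  U = ∅: f^{-1}(U) = ∅ ∈ τ_X ✓.
  U = {N}: f^{-1}(U) = {1, 3, 4} ∉ τ_X ✗.
  U = {N, O}: f^{-1}(U) = {1, 2, 3, 4} ∈ τ_X ✓.
  U = {M, N, O}: f^{-1}(U) = {1, 2, 3, 4} ∈ τ_X ✓.
Found U = {N} with f^{-1}(U) = {1, 3, 4} not in τ_X. Therefore f is NOT continuous.


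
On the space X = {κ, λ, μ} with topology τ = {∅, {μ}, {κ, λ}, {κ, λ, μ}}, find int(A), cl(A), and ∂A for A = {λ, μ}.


int(A) = {μ}, cl(A) = {κ, λ, μ}, ∂A = {κ, λ}.

Closed sets in (X, τ) are complements of opens:
  closed(X, τ) = {∅, {μ}, {κ, λ}, {κ, λ, μ}}.
int(A) = ⋃ {U ∈ τ : U ⊆ A}. Opens contained in A: ∅, {μ}.
Taking the union of these: int(A) = {μ}.
cl(A) = ⋂ {C closed : A ⊆ C}. Closed sets containing A: {κ, λ, μ}.
Intersecting these: cl(A) = {κ, λ, μ}.
∂A = cl(A) ∖ int(A) = {κ, λ, μ} ∖ {μ} = {κ, λ}.


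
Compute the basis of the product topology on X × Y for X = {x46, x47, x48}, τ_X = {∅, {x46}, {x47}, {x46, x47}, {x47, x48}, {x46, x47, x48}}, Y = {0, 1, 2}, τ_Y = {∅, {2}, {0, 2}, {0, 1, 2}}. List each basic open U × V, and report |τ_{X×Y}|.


Basis B = {∅ × ∅, {x46} × {2}, {x47} × {2}, {x46} × {0, 2}, {x46, x47} × {2}, {x47} × {0, 2}, {x47, x48} × {2}, {x46} × {0, 1, 2}, {x46, x47, x48} × {2}, {x47} × {0, 1, 2}, {x46, x47} × {0, 2}, {x47, x48} × {0, 2}, {x46, x47} × {0, 1, 2}, {x46, x47, x48} × {0, 2}, {x47, x48} × {0, 1, 2}, {x46, x47, x48} × {0, 1, 2}}; |τ_{X×Y}| = 40.

Enumerate products U × V with U ∈ τ_X, V ∈ τ_Y (deduplicated):
  ∅ × ∅ = {} (∅)
  {x46} × {2} = {(x46,2)}
  {x47} × {2} = {(x47,2)}
  {x46} × {0, 2} = {(x46,0), (x46,2)}
  {x46, x47} × {2} = {(x46,2), (x47,2)}
  {x47} × {0, 2} = {(x47,0), (x47,2)}
  {x47, x48} × {2} = {(x47,2), (x48,2)}
  {x46} × {0, 1, 2} = {(x46,0), (x46,1), (x46,2)}
  {x46, x47, x48} × {2} = {(x46,2), (x47,2), (x48,2)}
  {x47} × {0, 1, 2} = {(x47,0), (x47,1), (x47,2)}
  {x46, x47} × {0, 2} = {(x46,0), (x46,2), (x47,0), (x47,2)}
  {x47, x48} × {0, 2} = {(x47,0), (x47,2), (x48,0), (x48,2)}
  {x46, x47} × {0, 1, 2} = {(x46,0), (x46,1), (x46,2), (x47,0), (x47,1), (x47,2)}
  {x46, x47, x48} × {0, 2} = {(x46,0), (x46,2), (x47,0), (x47,2), (x48,0), (x48,2)}
  {x47, x48} × {0, 1, 2} = {(x47,0), (x47,1), (x47,2), (x48,0), (x48,1), (x48,2)}
  {x46, x47, x48} × {0, 1, 2} = {(x46,0), (x46,1), (x46,2), (x47,0), (x47,1), (x47,2), (x48,0), (x48,1), (x48,2)}
These 16 distinct sets form the basis B.
Close under arbitrary unions to get τ_{X×Y}; counting gives |τ_{X×Y}| = 40.


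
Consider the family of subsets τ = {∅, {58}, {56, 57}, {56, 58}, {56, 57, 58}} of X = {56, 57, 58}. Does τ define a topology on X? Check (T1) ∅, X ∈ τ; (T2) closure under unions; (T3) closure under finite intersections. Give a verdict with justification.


τ is NOT a topology on X.

Axiom (T1): ∅ ∈ τ? Yes; X ∈ τ? Yes.
Axiom (T2/T3): check pairwise unions and intersections of members of τ.
Counterexample for (T3): {56, 57} ∩ {56, 58} = {56} ∉ τ. Therefore τ is NOT a topology.


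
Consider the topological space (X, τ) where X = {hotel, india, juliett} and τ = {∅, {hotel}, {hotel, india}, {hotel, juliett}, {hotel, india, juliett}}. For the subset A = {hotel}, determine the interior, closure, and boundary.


int(A) = {hotel}, cl(A) = {hotel, india, juliett}, ∂A = {india, juliett}.

Closed sets in (X, τ) are complements of opens:
  closed(X, τ) = {∅, {india}, {juliett}, {india, juliett}, {hotel, india, juliett}}.
int(A) = ⋃ {U ∈ τ : U ⊆ A}. Opens contained in A: ∅, {hotel}.
Taking the union of these: int(A) = {hotel}.
cl(A) = ⋂ {C closed : A ⊆ C}. Closed sets containing A: {hotel, india, juliett}.
Intersecting these: cl(A) = {hotel, india, juliett}.
∂A = cl(A) ∖ int(A) = {hotel, india, juliett} ∖ {hotel} = {india, juliett}.


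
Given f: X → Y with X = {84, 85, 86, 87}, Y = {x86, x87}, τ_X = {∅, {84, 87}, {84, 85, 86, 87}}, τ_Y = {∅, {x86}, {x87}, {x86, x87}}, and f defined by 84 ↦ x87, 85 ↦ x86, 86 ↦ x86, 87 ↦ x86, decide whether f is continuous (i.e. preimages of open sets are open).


f is NOT continuous.

Compute f^{-1}(U) for each U ∈ τ_Y:
  U = ∅: f^{-1}(U) = ∅ ∈ τ_X ✓.
  U = {x86}: f^{-1}(U) = {85, 86, 87} ∉ τ_X ✗.
  U = {x87}: f^{-1}(U) = {84} ∉ τ_X ✗.
  U = {x86, x87}: f^{-1}(U) = {84, 85, 86, 87} ∈ τ_X ✓.
Found U = {x86} with f^{-1}(U) = {85, 86, 87} not in τ_X. Therefore f is NOT continuous.


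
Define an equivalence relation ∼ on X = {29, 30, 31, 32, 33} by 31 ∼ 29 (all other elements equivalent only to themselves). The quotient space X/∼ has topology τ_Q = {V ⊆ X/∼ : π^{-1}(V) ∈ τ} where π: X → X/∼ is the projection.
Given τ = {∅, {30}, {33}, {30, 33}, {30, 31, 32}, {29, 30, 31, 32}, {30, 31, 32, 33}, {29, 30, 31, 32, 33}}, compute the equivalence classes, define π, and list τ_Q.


X/∼ = {[29=31], [30], [32], [33]}; |τ_Q| = 6.

Equivalence classes: [29=31], [30], [32], [33].
Quotient map π: X → X/∼ sends 29 ↦ [29=31], 30 ↦ [30], 31 ↦ [29=31], 32 ↦ [32], 33 ↦ [33].
For each subset V ⊆ X/∼, compute π^{-1}(V) ⊆ X and check whether π^{-1}(V) ∈ τ. V is open in τ_Q iff π^{-1}(V) ∈ τ.
  V = {}: π^{-1}(V) = ∅ ∈ τ ✓.
  V = {[29=31]}: π^{-1}(V) = {29, 31} ∉ τ ✗.
  V = {[30]}: π^{-1}(V) = {30} ∈ τ ✓.
  V = {[29=31], [30]}: π^{-1}(V) = {29, 30, 31} ∉ τ ✗.
  V = {[32]}: π^{-1}(V) = {32} ∉ τ ✗.
  V = {[29=31], [32]}: π^{-1}(V) = {29, 31, 32} ∉ τ ✗.
  V = {[30], [32]}: π^{-1}(V) = {30, 32} ∉ τ ✗.
  V = {[29=31], [30], [32]}: π^{-1}(V) = {29, 30, 31, 32} ∈ τ ✓.
  V = {[33]}: π^{-1}(V) = {33} ∈ τ ✓.
  V = {[29=31], [33]}: π^{-1}(V) = {29, 31, 33} ∉ τ ✗.
  V = {[30], [33]}: π^{-1}(V) = {30, 33} ∈ τ ✓.
  V = {[29=31], [30], [33]}: π^{-1}(V) = {29, 30, 31, 33} ∉ τ ✗.
  V = {[32], [33]}: π^{-1}(V) = {32, 33} ∉ τ ✗.
  V = {[29=31], [32], [33]}: π^{-1}(V) = {29, 31, 32, 33} ∉ τ ✗.
  V = {[30], [32], [33]}: π^{-1}(V) = {30, 32, 33} ∉ τ ✗.
  V = {[29=31], [30], [32], [33]}: π^{-1}(V) = {29, 30, 31, 32, 33} ∈ τ ✓.
Open sets in the quotient: τ_Q = {{}, {[30]}, {[29=31], [30], [32]}, {[33]}, {[30], [33]}, {[29=31], [30], [32], [33]}} (6 elements).


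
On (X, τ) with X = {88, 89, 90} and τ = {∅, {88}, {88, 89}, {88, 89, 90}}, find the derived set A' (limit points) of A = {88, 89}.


A' = {89, 90}

For each x ∈ X, list the open sets U ∈ τ with x ∈ U, then check whether U ∩ (A ∖ {x}) ≠ ∅ for every such U.
  x = 88: open {88} ∋ x has {88} ∩ (A ∖ {88}) = ∅, so x is NOT a limit point.
  x = 89: opens ∋ x are {88, 89}, {88, 89, 90}; each meets A ∖ {89}, so x IS a limit point.
  x = 90: opens ∋ x are {88, 89, 90}; each meets A ∖ {90}, so x IS a limit point.
Collecting: A' = {89, 90}.


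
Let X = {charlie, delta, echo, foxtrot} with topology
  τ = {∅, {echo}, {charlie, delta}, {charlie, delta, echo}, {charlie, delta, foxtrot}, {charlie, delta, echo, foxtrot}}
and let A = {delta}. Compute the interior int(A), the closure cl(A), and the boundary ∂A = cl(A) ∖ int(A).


int(A) = ∅, cl(A) = {charlie, delta, foxtrot}, ∂A = {charlie, delta, foxtrot}.

Closed sets in (X, τ) are complements of opens:
  closed(X, τ) = {∅, {echo}, {foxtrot}, {echo, foxtrot}, {charlie, delta, foxtrot}, {charlie, delta, echo, foxtrot}}.
int(A) = ⋃ {U ∈ τ : U ⊆ A}. Opens contained in A: ∅.
Taking the union of these: int(A) = ∅.
cl(A) = ⋂ {C closed : A ⊆ C}. Closed sets containing A: {charlie, delta, foxtrot}, {charlie, delta, echo, foxtrot}.
Intersecting these: cl(A) = {charlie, delta, foxtrot}.
∂A = cl(A) ∖ int(A) = {charlie, delta, foxtrot} ∖ ∅ = {charlie, delta, foxtrot}.


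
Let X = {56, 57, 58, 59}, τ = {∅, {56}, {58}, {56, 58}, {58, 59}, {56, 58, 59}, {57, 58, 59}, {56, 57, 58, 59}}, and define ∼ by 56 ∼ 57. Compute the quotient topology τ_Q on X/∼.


X/∼ = {[56=57], [58], [59]}; |τ_Q| = 4.

Equivalence classes: [56=57], [58], [59].
Quotient map π: X → X/∼ sends 56 ↦ [56=57], 57 ↦ [56=57], 58 ↦ [58], 59 ↦ [59].
For each subset V ⊆ X/∼, compute π^{-1}(V) ⊆ X and check whether π^{-1}(V) ∈ τ. V is open in τ_Q iff π^{-1}(V) ∈ τ.
  V = {}: π^{-1}(V) = ∅ ∈ τ ✓.
  V = {[56=57]}: π^{-1}(V) = {56, 57} ∉ τ ✗.
  V = {[58]}: π^{-1}(V) = {58} ∈ τ ✓.
  V = {[56=57], [58]}: π^{-1}(V) = {56, 57, 58} ∉ τ ✗.
  V = {[59]}: π^{-1}(V) = {59} ∉ τ ✗.
  V = {[56=57], [59]}: π^{-1}(V) = {56, 57, 59} ∉ τ ✗.
  V = {[58], [59]}: π^{-1}(V) = {58, 59} ∈ τ ✓.
  V = {[56=57], [58], [59]}: π^{-1}(V) = {56, 57, 58, 59} ∈ τ ✓.
Open sets in the quotient: τ_Q = {{}, {[58]}, {[58], [59]}, {[56=57], [58], [59]}} (4 elements).


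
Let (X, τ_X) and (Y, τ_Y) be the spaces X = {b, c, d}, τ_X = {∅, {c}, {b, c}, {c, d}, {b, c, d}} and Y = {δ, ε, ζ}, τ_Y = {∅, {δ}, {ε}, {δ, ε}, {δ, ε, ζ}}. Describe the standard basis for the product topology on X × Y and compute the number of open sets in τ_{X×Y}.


Basis B = {∅ × ∅, {c} × {δ}, {c} × {ε}, {b, c} × {δ}, {b, c} × {ε}, {c} × {δ, ε}, {c, d} × {δ}, {c, d} × {ε}, {b, c, d} × {δ}, {b, c, d} × {ε}, {c} × {δ, ε, ζ}, {b, c} × {δ, ε}, {c, d} × {δ, ε}, {b, c} × {δ, ε, ζ}, {b, c, d} × {δ, ε}, {c, d} × {δ, ε, ζ}, {b, c, d} × {δ, ε, ζ}}; |τ_{X×Y}| = 50.

Enumerate products U × V with U ∈ τ_X, V ∈ τ_Y (deduplicated):
  ∅ × ∅ = {} (∅)
  {c} × {δ} = {(c,δ)}
  {c} × {ε} = {(c,ε)}
  {b, c} × {δ} = {(b,δ), (c,δ)}
  {b, c} × {ε} = {(b,ε), (c,ε)}
  {c} × {δ, ε} = {(c,δ), (c,ε)}
  {c, d} × {δ} = {(c,δ), (d,δ)}
  {c, d} × {ε} = {(c,ε), (d,ε)}
  {b, c, d} × {δ} = {(b,δ), (c,δ), (d,δ)}
  {b, c, d} × {ε} = {(b,ε), (c,ε), (d,ε)}
  {c} × {δ, ε, ζ} = {(c,δ), (c,ε), (c,ζ)}
  {b, c} × {δ, ε} = {(b,δ), (b,ε), (c,δ), (c,ε)}
  {c, d} × {δ, ε} = {(c,δ), (c,ε), (d,δ), (d,ε)}
  {b, c} × {δ, ε, ζ} = {(b,δ), (b,ε), (b,ζ), (c,δ), (c,ε), (c,ζ)}
  {b, c, d} × {δ, ε} = {(b,δ), (b,ε), (c,δ), (c,ε), (d,δ), (d,ε)}
  {c, d} × {δ, ε, ζ} = {(c,δ), (c,ε), (c,ζ), (d,δ), (d,ε), (d,ζ)}
  {b, c, d} × {δ, ε, ζ} = {(b,δ), (b,ε), (b,ζ), (c,δ), (c,ε), (c,ζ), (d,δ), (d,ε), (d,ζ)}
These 17 distinct sets form the basis B.
Close under arbitrary unions to get τ_{X×Y}; counting gives |τ_{X×Y}| = 50.


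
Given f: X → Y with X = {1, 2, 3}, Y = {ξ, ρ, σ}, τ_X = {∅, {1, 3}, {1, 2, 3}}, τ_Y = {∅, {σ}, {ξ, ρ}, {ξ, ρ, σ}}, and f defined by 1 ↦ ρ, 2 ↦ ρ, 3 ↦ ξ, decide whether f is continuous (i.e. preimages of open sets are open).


f IS continuous.

Compute f^{-1}(U) for each U ∈ τ_Y:
  U = ∅: f^{-1}(U) = ∅ ∈ τ_X ✓.
  U = {σ}: f^{-1}(U) = ∅ ∈ τ_X ✓.
  U = {ξ, ρ}: f^{-1}(U) = {1, 2, 3} ∈ τ_X ✓.
  U = {ξ, ρ, σ}: f^{-1}(U) = {1, 2, 3} ∈ τ_X ✓.
Every preimage lies in τ_X, so f IS continuous.


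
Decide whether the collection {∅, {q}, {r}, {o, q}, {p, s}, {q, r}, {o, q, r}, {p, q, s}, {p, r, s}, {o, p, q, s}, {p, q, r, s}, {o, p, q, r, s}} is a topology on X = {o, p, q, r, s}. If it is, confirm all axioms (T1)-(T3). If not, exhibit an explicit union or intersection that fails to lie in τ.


τ IS a topology on X.

Axiom (T1): ∅ ∈ τ? Yes; X ∈ τ? Yes.
Axiom (T2/T3): check pairwise unions and intersections of members of τ.
All pairwise intersections and unions checked — each lies in τ. Therefore τ satisfies (T1), (T2), (T3): it IS a topology on X.


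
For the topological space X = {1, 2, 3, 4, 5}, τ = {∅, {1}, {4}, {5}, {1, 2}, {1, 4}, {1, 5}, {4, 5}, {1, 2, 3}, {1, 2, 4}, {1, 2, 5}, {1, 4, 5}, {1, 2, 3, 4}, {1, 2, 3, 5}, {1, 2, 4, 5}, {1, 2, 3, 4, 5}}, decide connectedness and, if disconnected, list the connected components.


(X, τ) is disconnected; components = [{4}, {5}, {1, 2, 3}].

Find clopen sets (U ∈ τ with X ∖ U ∈ τ):
  U = ∅, X ∖ U = {1, 2, 3, 4, 5} — both open, so U is clopen.
  U = {4}, X ∖ U = {1, 2, 3, 5} — both open, so U is clopen.
  U = {5}, X ∖ U = {1, 2, 3, 4} — both open, so U is clopen.
  U = {4, 5}, X ∖ U = {1, 2, 3} — both open, so U is clopen.
  U = {1, 2, 3}, X ∖ U = {4, 5} — both open, so U is clopen.
  U = {1, 2, 3, 4}, X ∖ U = {5} — both open, so U is clopen.
  U = {1, 2, 3, 5}, X ∖ U = {4} — both open, so U is clopen.
  U = {1, 2, 3, 4, 5}, X ∖ U = ∅ — both open, so U is clopen.
Nontrivial clopen(s) exist: e.g. {1, 2, 3}. So (X, τ) is disconnected.
Compute connected components by grouping points that agree on all clopens:
  component: {4}
  component: {5}
  component: {1, 2, 3}


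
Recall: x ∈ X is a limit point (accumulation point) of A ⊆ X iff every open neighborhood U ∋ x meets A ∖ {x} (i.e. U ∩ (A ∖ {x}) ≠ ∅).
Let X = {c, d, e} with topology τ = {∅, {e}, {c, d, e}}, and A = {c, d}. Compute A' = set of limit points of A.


A' = {c, d}

For each x ∈ X, list the open sets U ∈ τ with x ∈ U, then check whether U ∩ (A ∖ {x}) ≠ ∅ for every such U.
  x = c: opens ∋ x are {c, d, e}; each meets A ∖ {c}, so x IS a limit point.
  x = d: opens ∋ x are {c, d, e}; each meets A ∖ {d}, so x IS a limit point.
  x = e: open {e} ∋ x has {e} ∩ (A ∖ {e}) = ∅, so x is NOT a limit point.
Collecting: A' = {c, d}.


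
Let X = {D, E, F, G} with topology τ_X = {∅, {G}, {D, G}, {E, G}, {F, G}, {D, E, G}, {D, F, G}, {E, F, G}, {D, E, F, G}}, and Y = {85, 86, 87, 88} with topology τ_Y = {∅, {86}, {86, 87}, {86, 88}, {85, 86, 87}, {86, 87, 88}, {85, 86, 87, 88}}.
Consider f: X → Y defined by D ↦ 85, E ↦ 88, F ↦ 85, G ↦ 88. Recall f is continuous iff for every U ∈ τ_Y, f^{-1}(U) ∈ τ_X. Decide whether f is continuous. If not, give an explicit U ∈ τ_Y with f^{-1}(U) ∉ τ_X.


f is NOT continuous.

Compute f^{-1}(U) for each U ∈ τ_Y:
  U = ∅: f^{-1}(U) = ∅ ∈ τ_X ✓.
  U = {86}: f^{-1}(U) = ∅ ∈ τ_X ✓.
  U = {86, 87}: f^{-1}(U) = ∅ ∈ τ_X ✓.
  U = {86, 88}: f^{-1}(U) = {E, G} ∈ τ_X ✓.
  U = {85, 86, 87}: f^{-1}(U) = {D, F} ∉ τ_X ✗.
  U = {86, 87, 88}: f^{-1}(U) = {E, G} ∈ τ_X ✓.
  U = {85, 86, 87, 88}: f^{-1}(U) = {D, E, F, G} ∈ τ_X ✓.
Found U = {85, 86, 87} with f^{-1}(U) = {D, F} not in τ_X. Therefore f is NOT continuous.


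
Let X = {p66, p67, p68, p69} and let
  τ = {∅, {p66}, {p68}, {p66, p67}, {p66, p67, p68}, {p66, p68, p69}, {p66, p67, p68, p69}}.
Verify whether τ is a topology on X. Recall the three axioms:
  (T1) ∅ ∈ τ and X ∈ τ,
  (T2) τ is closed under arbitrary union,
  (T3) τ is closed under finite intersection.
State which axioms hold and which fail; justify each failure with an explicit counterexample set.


τ is NOT a topology on X.

Axiom (T1): ∅ ∈ τ? Yes; X ∈ τ? Yes.
Axiom (T2/T3): check pairwise unions and intersections of members of τ.
Counterexample for (T2): {p66} ∪ {p68} = {p66, p68} ∉ τ. Therefore τ is NOT a topology.


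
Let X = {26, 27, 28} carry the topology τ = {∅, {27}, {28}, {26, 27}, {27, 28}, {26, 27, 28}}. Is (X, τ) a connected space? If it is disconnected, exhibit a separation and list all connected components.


(X, τ) is disconnected; components = [{28}, {26, 27}].

Find clopen sets (U ∈ τ with X ∖ U ∈ τ):
  U = ∅, X ∖ U = {26, 27, 28} — both open, so U is clopen.
  U = {28}, X ∖ U = {26, 27} — both open, so U is clopen.
  U = {26, 27}, X ∖ U = {28} — both open, so U is clopen.
  U = {26, 27, 28}, X ∖ U = ∅ — both open, so U is clopen.
Nontrivial clopen(s) exist: e.g. {28}. So (X, τ) is disconnected.
Compute connected components by grouping points that agree on all clopens:
  component: {28}
  component: {26, 27}


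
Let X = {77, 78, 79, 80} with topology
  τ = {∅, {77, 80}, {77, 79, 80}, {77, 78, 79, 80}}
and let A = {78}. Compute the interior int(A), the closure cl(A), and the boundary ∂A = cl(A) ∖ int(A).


int(A) = ∅, cl(A) = {78}, ∂A = {78}.

Closed sets in (X, τ) are complements of opens:
  closed(X, τ) = {∅, {78}, {78, 79}, {77, 78, 79, 80}}.
int(A) = ⋃ {U ∈ τ : U ⊆ A}. Opens contained in A: ∅.
Taking the union of these: int(A) = ∅.
cl(A) = ⋂ {C closed : A ⊆ C}. Closed sets containing A: {78}, {78, 79}, {77, 78, 79, 80}.
Intersecting these: cl(A) = {78}.
∂A = cl(A) ∖ int(A) = {78} ∖ ∅ = {78}.


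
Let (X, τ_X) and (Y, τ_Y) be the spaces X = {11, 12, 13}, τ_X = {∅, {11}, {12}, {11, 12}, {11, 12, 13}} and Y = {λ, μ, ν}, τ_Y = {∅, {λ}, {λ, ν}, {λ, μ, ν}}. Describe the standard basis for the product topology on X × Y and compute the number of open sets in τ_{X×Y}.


Basis B = {∅ × ∅, {11} × {λ}, {12} × {λ}, {11} × {λ, ν}, {11, 12} × {λ}, {12} × {λ, ν}, {11} × {λ, μ, ν}, {11, 12, 13} × {λ}, {12} × {λ, μ, ν}, {11, 12} × {λ, ν}, {11, 12} × {λ, μ, ν}, {11, 12, 13} × {λ, ν}, {11, 12, 13} × {λ, μ, ν}}; |τ_{X×Y}| = 30.

Enumerate products U × V with U ∈ τ_X, V ∈ τ_Y (deduplicated):
  ∅ × ∅ = {} (∅)
  {11} × {λ} = {(11,λ)}
  {12} × {λ} = {(12,λ)}
  {11} × {λ, ν} = {(11,λ), (11,ν)}
  {11, 12} × {λ} = {(11,λ), (12,λ)}
  {12} × {λ, ν} = {(12,λ), (12,ν)}
  {11} × {λ, μ, ν} = {(11,λ), (11,μ), (11,ν)}
  {11, 12, 13} × {λ} = {(11,λ), (12,λ), (13,λ)}
  {12} × {λ, μ, ν} = {(12,λ), (12,μ), (12,ν)}
  {11, 12} × {λ, ν} = {(11,λ), (11,ν), (12,λ), (12,ν)}
  {11, 12} × {λ, μ, ν} = {(11,λ), (11,μ), (11,ν), (12,λ), (12,μ), (12,ν)}
  {11, 12, 13} × {λ, ν} = {(11,λ), (11,ν), (12,λ), (12,ν), (13,λ), (13,ν)}
  {11, 12, 13} × {λ, μ, ν} = {(11,λ), (11,μ), (11,ν), (12,λ), (12,μ), (12,ν), (13,λ), (13,μ), (13,ν)}
These 13 distinct sets form the basis B.
Close under arbitrary unions to get τ_{X×Y}; counting gives |τ_{X×Y}| = 30.


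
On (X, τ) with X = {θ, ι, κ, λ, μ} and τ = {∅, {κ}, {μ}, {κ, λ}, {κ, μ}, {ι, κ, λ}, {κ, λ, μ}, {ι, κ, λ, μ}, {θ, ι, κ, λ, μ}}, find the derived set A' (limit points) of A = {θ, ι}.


A' = {θ}

For each x ∈ X, list the open sets U ∈ τ with x ∈ U, then check whether U ∩ (A ∖ {x}) ≠ ∅ for every such U.
  x = θ: opens ∋ x are {θ, ι, κ, λ, μ}; each meets A ∖ {θ}, so x IS a limit point.
  x = ι: open {ι, κ, λ} ∋ x has {ι, κ, λ} ∩ (A ∖ {ι}) = ∅, so x is NOT a limit point.
  x = κ: open {κ} ∋ x has {κ} ∩ (A ∖ {κ}) = ∅, so x is NOT a limit point.
  x = λ: open {κ, λ} ∋ x has {κ, λ} ∩ (A ∖ {λ}) = ∅, so x is NOT a limit point.
  x = μ: open {μ} ∋ x has {μ} ∩ (A ∖ {μ}) = ∅, so x is NOT a limit point.
Collecting: A' = {θ}.


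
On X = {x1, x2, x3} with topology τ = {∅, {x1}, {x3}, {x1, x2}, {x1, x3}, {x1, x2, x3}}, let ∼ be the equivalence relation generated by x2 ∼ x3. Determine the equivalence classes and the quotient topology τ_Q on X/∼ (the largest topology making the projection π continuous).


X/∼ = {[x1], [x2=x3]}; |τ_Q| = 3.

Equivalence classes: [x1], [x2=x3].
Quotient map π: X → X/∼ sends x1 ↦ [x1], x2 ↦ [x2=x3], x3 ↦ [x2=x3].
For each subset V ⊆ X/∼, compute π^{-1}(V) ⊆ X and check whether π^{-1}(V) ∈ τ. V is open in τ_Q iff π^{-1}(V) ∈ τ.
  V = {}: π^{-1}(V) = ∅ ∈ τ ✓.
  V = {[x1]}: π^{-1}(V) = {x1} ∈ τ ✓.
  V = {[x2=x3]}: π^{-1}(V) = {x2, x3} ∉ τ ✗.
  V = {[x1], [x2=x3]}: π^{-1}(V) = {x1, x2, x3} ∈ τ ✓.
Open sets in the quotient: τ_Q = {{}, {[x1]}, {[x1], [x2=x3]}} (3 elements).
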